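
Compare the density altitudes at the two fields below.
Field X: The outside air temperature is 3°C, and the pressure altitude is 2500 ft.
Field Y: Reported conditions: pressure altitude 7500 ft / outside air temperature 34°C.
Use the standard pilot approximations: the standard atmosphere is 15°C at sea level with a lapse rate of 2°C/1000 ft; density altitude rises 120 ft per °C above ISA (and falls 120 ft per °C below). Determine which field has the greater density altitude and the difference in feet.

Field Y by 9920 ft

Field X: ISA temp = 10°C, deviation -7°C, DA = 2500 + 120 × (-7) = 1660 ft.
Field Y: ISA temp = 0°C, deviation +34°C, DA = 7500 + 120 × 34 = 11580 ft.
Field Y is higher by 11580 − 1660 = 9920 ft.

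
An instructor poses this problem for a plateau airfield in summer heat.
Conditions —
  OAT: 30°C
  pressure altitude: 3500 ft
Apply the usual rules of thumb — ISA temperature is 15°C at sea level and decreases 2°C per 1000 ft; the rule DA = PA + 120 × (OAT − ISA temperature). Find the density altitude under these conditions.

ISA temperature at 3500 ft = 15 − 2 × (3500/1000) = 8°C.
ISA deviation = 30 − 8 = +22°C.
Density altitude = 3500 + 120 × (22) = 3500 + (+2640) = 6140 ft.

6140 ft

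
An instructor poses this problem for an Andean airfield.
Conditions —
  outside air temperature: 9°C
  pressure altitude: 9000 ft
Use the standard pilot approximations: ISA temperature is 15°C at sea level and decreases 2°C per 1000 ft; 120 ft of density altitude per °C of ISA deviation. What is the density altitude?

ISA temperature at 9000 ft = 15 − 2 × (9000/1000) = -3°C.
ISA deviation = 9 − (-3) = +12°C.
Density altitude = 9000 + 120 × (12) = 9000 + (+1440) = 10440 ft.

10440 ft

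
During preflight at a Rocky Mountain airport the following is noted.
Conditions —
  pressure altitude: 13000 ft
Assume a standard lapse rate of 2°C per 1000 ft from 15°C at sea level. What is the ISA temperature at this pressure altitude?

-11°C

ISA temperature = 15 − 2 × (13000/1000) = 15 − 26 = -11°C.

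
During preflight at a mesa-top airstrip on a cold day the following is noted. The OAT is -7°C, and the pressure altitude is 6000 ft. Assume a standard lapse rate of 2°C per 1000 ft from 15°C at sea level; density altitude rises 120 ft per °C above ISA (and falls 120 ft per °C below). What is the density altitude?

4800 ft

ISA temperature at 6000 ft = 15 − 2 × (6000/1000) = 3°C.
ISA deviation = -7 − 3 = -10°C.
Density altitude = 6000 + 120 × (-10) = 6000 + (-1200) = 4800 ft.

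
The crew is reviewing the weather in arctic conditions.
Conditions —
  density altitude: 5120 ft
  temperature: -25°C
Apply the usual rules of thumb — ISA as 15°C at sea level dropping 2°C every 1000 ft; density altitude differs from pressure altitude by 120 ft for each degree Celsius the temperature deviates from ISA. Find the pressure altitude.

DA = PA + 120 × (OAT − (15 − 2·PA/1000)) = PA + 120·OAT − 1800 + 0.24·PA = 1.24·PA + 120·OAT − 1800.
So 1.24·PA = 5120 − 120 × (-25) + 1800 = 9920.
PA = 9920 / 1.24 = 8000 ft.

8000 ft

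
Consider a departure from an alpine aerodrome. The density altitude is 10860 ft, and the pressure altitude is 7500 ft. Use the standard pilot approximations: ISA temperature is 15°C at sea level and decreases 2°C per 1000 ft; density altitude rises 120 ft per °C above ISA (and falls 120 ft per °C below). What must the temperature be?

Density altitude − pressure altitude = 10860 − 7500 = +3360 ft.
At 120 ft/°C that is an ISA deviation of 3360/120 = +28°C.
ISA temperature at 7500 ft = 15 − 2 × (7500/1000) = 0°C.
OAT = ISA + deviation = 0 + (+28) = 28°C.

28°C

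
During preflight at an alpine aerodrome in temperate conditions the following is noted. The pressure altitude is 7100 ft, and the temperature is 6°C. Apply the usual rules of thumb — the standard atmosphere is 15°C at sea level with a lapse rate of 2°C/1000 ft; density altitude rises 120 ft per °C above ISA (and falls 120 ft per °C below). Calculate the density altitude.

ISA temperature at 7100 ft = 15 − 2 × (7100/1000) = 0.8°C.
ISA deviation = 6 − 0.8 = +5.2°C.
Density altitude = 7100 + 120 × (5.2) = 7100 + (+624) = 7724 ft.

7724 ft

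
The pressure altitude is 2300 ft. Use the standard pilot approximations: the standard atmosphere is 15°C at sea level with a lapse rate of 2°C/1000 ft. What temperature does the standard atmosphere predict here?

10.4°C

ISA temperature = 15 − 2 × (2300/1000) = 15 − 4.6 = 10.4°C.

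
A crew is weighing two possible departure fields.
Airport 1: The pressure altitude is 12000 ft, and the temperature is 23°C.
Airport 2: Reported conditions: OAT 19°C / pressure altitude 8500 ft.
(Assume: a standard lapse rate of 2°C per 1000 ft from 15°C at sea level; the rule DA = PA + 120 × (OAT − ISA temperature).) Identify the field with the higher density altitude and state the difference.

Airport 1: ISA temp = -9°C, deviation +32°C, DA = 12000 + 120 × 32 = 15840 ft.
Airport 2: ISA temp = -2°C, deviation +21°C, DA = 8500 + 120 × 21 = 11020 ft.
Airport 1 is higher by 15840 − 11020 = 4820 ft.

Airport 1 by 4820 ft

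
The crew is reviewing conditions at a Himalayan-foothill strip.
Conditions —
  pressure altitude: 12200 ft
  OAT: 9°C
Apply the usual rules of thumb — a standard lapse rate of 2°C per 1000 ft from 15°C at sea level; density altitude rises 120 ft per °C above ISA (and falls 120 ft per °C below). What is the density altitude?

14408 ft

ISA temperature at 12200 ft = 15 − 2 × (12200/1000) = -9.4°C.
ISA deviation = 9 − (-9.4) = +18.4°C.
Density altitude = 12200 + 120 × (18.4) = 12200 + (+2208) = 14408 ft.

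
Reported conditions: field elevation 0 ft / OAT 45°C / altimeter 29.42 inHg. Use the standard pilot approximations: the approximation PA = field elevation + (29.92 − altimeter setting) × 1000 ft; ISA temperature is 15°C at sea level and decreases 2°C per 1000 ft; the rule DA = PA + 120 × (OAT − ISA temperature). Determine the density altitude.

Pressure altitude = 0 + (29.92 − 29.42) × 1000 = 0 + (+500) = 500 ft.
ISA temperature at 500 ft = 15 − 2 × (500/1000) = 14°C.
ISA deviation = 45 − 14 = +31°C.
Density altitude = 500 + 120 × (31) = 4220 ft.

4220 ft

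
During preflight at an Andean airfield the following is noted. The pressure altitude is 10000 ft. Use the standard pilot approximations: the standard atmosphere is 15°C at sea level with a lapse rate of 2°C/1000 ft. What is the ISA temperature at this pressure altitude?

-5°C

ISA temperature = 15 − 2 × (10000/1000) = 15 − 20 = -5°C.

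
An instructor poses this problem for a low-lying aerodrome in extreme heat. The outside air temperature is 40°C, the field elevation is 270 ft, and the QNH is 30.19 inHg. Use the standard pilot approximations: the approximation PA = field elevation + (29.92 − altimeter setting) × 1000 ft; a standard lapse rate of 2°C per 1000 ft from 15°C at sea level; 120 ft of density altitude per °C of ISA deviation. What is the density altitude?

Pressure altitude = 270 + (29.92 − 30.19) × 1000 = 270 + (-270) = 0 ft.
ISA temperature at 0 ft = 15 − 2 × (0/1000) = 15°C.
ISA deviation = 40 − 15 = +25°C.
Density altitude = 0 + 120 × (25) = 3000 ft.

3000 ft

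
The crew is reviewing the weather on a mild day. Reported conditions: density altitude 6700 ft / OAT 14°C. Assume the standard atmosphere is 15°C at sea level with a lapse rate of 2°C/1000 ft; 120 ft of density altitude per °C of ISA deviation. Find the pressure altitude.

DA = PA + 120 × (OAT − (15 − 2·PA/1000)) = PA + 120·OAT − 1800 + 0.24·PA = 1.24·PA + 120·OAT − 1800.
So 1.24·PA = 6700 − 120 × 14 + 1800 = 6820.
PA = 6820 / 1.24 = 5500 ft.

5500 ft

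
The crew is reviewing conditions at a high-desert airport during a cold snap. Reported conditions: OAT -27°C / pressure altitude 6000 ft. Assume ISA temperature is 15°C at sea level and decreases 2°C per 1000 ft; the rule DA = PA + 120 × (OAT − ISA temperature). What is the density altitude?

2400 ft

ISA temperature at 6000 ft = 15 − 2 × (6000/1000) = 3°C.
ISA deviation = -27 − 3 = -30°C.
Density altitude = 6000 + 120 × (-30) = 6000 + (-3600) = 2400 ft.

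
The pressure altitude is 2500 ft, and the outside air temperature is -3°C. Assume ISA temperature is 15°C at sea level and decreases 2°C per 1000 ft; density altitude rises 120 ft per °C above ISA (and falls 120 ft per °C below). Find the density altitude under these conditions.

ISA temperature at 2500 ft = 15 − 2 × (2500/1000) = 10°C.
ISA deviation = -3 − 10 = -13°C.
Density altitude = 2500 + 120 × (-13) = 2500 + (-1560) = 940 ft.

940 ft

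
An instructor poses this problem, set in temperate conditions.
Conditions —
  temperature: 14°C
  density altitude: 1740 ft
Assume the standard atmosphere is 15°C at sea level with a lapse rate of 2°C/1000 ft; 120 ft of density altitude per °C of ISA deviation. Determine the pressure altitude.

1500 ft

DA = PA + 120 × (OAT − (15 − 2·PA/1000)) = PA + 120·OAT − 1800 + 0.24·PA = 1.24·PA + 120·OAT − 1800.
So 1.24·PA = 1740 − 120 × 14 + 1800 = 1860.
PA = 1860 / 1.24 = 1500 ft.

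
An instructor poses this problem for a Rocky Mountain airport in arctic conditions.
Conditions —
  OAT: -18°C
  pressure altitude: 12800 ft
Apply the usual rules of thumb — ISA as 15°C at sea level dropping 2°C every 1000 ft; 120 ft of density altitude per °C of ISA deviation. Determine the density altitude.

11912 ft

ISA temperature at 12800 ft = 15 − 2 × (12800/1000) = -10.6°C.
ISA deviation = -18 − (-10.6) = -7.4°C.
Density altitude = 12800 + 120 × (-7.4) = 12800 + (-888) = 11912 ft.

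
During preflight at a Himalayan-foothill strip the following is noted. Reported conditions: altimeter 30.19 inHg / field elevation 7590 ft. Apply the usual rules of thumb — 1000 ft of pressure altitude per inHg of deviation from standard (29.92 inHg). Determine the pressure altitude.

Pressure correction = (29.92 − 30.19) × 1000 = -270 ft.
Pressure altitude = 7590 + (-270) = 7320 ft.

7320 ft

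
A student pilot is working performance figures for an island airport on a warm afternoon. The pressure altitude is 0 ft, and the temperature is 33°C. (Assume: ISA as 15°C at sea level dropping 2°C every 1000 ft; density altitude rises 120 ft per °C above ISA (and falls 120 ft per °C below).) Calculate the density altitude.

ISA temperature at 0 ft = 15 − 2 × (0/1000) = 15°C.
ISA deviation = 33 − 15 = +18°C.
Density altitude = 0 + 120 × (18) = 0 + (+2160) = 2160 ft.

2160 ft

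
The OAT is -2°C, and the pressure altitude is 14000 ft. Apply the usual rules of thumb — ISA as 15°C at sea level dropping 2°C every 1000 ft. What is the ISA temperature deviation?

ISA temperature at 14000 ft = 15 − 2 × (14000/1000) = -13°C.
Deviation = OAT − ISA = -2 − (-13) = +11°C.

ISA+11°C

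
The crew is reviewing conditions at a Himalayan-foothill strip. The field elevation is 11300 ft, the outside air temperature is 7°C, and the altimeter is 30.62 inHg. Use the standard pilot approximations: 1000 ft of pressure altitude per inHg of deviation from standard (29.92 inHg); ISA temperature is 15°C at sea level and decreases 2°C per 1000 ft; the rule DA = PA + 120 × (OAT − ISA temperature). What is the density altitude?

12184 ft

Pressure altitude = 11300 + (29.92 − 30.62) × 1000 = 11300 + (-700) = 10600 ft.
ISA temperature at 10600 ft = 15 − 2 × (10600/1000) = -6.2°C.
ISA deviation = 7 − (-6.2) = +13.2°C.
Density altitude = 10600 + 120 × (13.2) = 12184 ft.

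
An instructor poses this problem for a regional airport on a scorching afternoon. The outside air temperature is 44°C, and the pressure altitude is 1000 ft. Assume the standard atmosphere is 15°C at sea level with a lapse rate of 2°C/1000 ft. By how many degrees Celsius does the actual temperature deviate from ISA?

ISA+31°C

ISA temperature at 1000 ft = 15 − 2 × (1000/1000) = 13°C.
Deviation = OAT − ISA = 44 − 13 = +31°C.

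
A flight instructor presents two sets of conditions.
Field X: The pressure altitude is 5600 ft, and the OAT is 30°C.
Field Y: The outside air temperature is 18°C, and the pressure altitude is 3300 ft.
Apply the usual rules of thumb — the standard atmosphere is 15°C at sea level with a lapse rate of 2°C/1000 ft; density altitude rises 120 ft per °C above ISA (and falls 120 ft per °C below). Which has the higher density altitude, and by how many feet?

Field X by 4292 ft

Field X: ISA temp = 3.8°C, deviation +26.2°C, DA = 5600 + 120 × 26.2 = 8744 ft.
Field Y: ISA temp = 8.4°C, deviation +9.6°C, DA = 3300 + 120 × 9.6 = 4452 ft.
Field X is higher by 8744 − 4452 = 4292 ft.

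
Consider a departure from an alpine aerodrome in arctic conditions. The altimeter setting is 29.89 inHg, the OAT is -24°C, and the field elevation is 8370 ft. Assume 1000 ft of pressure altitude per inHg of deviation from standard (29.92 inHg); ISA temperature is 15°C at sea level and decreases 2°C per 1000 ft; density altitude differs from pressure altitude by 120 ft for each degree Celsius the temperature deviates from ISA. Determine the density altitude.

Pressure altitude = 8370 + (29.92 − 29.89) × 1000 = 8370 + (+30) = 8400 ft.
ISA temperature at 8400 ft = 15 − 2 × (8400/1000) = -1.8°C.
ISA deviation = -24 − (-1.8) = -22.2°C.
Density altitude = 8400 + 120 × (-22.2) = 5736 ft.

5736 ft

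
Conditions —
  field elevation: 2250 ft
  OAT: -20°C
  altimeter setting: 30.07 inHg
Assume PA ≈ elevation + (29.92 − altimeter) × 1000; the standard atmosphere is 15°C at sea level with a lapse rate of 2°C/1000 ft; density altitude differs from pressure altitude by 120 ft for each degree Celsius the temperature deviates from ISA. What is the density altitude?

Pressure altitude = 2250 + (29.92 − 30.07) × 1000 = 2250 + (-150) = 2100 ft.
ISA temperature at 2100 ft = 15 − 2 × (2100/1000) = 10.8°C.
ISA deviation = -20 − 10.8 = -30.8°C.
Density altitude = 2100 + 120 × (-30.8) = -1596 ft.

-1596 ft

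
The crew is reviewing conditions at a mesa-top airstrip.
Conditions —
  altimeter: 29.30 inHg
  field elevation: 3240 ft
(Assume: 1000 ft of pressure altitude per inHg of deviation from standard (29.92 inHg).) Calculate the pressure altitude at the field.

3860 ft

Pressure correction = (29.92 − 29.30) × 1000 = +620 ft.
Pressure altitude = 3240 + (+620) = 3860 ft.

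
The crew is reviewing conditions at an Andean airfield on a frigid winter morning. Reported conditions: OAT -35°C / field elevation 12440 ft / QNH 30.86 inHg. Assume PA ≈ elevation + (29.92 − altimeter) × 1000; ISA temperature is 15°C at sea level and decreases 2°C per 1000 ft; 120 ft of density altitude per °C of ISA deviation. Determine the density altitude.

Pressure altitude = 12440 + (29.92 − 30.86) × 1000 = 12440 + (-940) = 11500 ft.
ISA temperature at 11500 ft = 15 − 2 × (11500/1000) = -8°C.
ISA deviation = -35 − (-8) = -27°C.
Density altitude = 11500 + 120 × (-27) = 8260 ft.

8260 ft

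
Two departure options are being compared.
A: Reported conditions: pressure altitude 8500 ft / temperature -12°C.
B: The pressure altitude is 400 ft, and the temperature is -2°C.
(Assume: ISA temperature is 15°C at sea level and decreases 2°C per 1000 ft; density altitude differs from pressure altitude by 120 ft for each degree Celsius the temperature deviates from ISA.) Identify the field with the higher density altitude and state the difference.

A: ISA temp = -2°C, deviation -10°C, DA = 8500 + 120 × (-10) = 7300 ft.
B: ISA temp = 14.2°C, deviation -16.2°C, DA = 400 + 120 × (-16.2) = -1544 ft.
A is higher by 7300 − (-1544) = 8844 ft.

A by 8844 ft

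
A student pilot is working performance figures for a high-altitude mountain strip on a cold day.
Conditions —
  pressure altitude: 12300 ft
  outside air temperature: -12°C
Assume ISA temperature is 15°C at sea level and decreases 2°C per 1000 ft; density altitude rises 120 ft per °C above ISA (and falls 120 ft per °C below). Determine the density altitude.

ISA temperature at 12300 ft = 15 − 2 × (12300/1000) = -9.6°C.
ISA deviation = -12 − (-9.6) = -2.4°C.
Density altitude = 12300 + 120 × (-2.4) = 12300 + (-288) = 12012 ft.

12012 ft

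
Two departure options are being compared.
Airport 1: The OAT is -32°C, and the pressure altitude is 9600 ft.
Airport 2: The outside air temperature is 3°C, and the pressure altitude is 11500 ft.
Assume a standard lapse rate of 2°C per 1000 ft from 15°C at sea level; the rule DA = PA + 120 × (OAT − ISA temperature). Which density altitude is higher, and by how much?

Airport 1: ISA temp = -4.2°C, deviation -27.8°C, DA = 9600 + 120 × (-27.8) = 6264 ft.
Airport 2: ISA temp = -8°C, deviation +11°C, DA = 11500 + 120 × 11 = 12820 ft.
Airport 2 is higher by 12820 − 6264 = 6556 ft.

Airport 2 by 6556 ft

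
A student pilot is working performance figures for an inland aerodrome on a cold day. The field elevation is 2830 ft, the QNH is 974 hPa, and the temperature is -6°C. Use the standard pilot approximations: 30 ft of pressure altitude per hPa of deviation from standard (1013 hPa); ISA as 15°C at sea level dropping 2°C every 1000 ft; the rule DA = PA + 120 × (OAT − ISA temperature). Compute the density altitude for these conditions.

2440 ft

Pressure altitude = 2830 + (1013 − 974) × 30 = 2830 + (+1170) = 4000 ft.
ISA temperature at 4000 ft = 15 − 2 × (4000/1000) = 7°C.
ISA deviation = -6 − 7 = -13°C.
Density altitude = 4000 + 120 × (-13) = 2440 ft.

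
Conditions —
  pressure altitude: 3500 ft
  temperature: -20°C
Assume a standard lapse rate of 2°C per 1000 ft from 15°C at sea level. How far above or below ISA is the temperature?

ISA-28°C

ISA temperature at 3500 ft = 15 − 2 × (3500/1000) = 8°C.
Deviation = OAT − ISA = -20 − 8 = -28°C.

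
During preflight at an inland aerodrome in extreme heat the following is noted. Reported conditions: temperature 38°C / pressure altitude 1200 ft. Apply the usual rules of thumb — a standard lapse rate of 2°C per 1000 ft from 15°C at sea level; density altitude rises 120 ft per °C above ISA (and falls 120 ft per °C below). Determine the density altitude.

4248 ft

ISA temperature at 1200 ft = 15 − 2 × (1200/1000) = 12.6°C.
ISA deviation = 38 − 12.6 = +25.4°C.
Density altitude = 1200 + 120 × (25.4) = 1200 + (+3048) = 4248 ft.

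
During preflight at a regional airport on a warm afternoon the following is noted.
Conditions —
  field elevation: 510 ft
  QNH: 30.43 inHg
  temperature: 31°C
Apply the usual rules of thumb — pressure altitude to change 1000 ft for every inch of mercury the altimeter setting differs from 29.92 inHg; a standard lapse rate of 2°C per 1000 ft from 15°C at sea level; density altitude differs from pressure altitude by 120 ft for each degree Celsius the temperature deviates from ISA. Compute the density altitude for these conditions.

Pressure altitude = 510 + (29.92 − 30.43) × 1000 = 510 + (-510) = 0 ft.
ISA temperature at 0 ft = 15 − 2 × (0/1000) = 15°C.
ISA deviation = 31 − 15 = +16°C.
Density altitude = 0 + 120 × (16) = 1920 ft.

1920 ft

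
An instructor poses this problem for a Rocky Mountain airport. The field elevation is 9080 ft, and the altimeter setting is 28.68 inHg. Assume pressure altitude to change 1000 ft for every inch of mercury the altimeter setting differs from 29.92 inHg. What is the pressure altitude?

Pressure correction = (29.92 − 28.68) × 1000 = +1240 ft.
Pressure altitude = 9080 + (+1240) = 10320 ft.

10320 ft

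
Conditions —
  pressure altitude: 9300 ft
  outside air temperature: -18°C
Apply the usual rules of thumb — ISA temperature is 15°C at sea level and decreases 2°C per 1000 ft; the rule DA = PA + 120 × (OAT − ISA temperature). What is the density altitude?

7572 ft

ISA temperature at 9300 ft = 15 − 2 × (9300/1000) = -3.6°C.
ISA deviation = -18 − (-3.6) = -14.4°C.
Density altitude = 9300 + 120 × (-14.4) = 9300 + (-1728) = 7572 ft.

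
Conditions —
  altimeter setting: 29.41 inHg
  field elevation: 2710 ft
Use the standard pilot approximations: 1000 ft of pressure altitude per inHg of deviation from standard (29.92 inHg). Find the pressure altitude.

Pressure correction = (29.92 − 29.41) × 1000 = +510 ft.
Pressure altitude = 2710 + (+510) = 3220 ft.

3220 ft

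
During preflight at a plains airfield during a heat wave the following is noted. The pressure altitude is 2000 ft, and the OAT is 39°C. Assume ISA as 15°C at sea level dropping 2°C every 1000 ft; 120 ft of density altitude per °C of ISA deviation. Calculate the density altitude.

ISA temperature at 2000 ft = 15 − 2 × (2000/1000) = 11°C.
ISA deviation = 39 − 11 = +28°C.
Density altitude = 2000 + 120 × (28) = 2000 + (+3360) = 5360 ft.

5360 ft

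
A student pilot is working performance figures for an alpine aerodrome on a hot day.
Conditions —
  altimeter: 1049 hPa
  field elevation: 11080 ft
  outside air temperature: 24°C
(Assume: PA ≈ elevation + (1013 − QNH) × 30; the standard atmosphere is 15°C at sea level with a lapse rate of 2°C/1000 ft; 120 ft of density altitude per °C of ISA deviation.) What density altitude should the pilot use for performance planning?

13480 ft

Pressure altitude = 11080 + (1013 − 1049) × 30 = 11080 + (-1080) = 10000 ft.
ISA temperature at 10000 ft = 15 − 2 × (10000/1000) = -5°C.
ISA deviation = 24 − (-5) = +29°C.
Density altitude = 10000 + 120 × (29) = 13480 ft.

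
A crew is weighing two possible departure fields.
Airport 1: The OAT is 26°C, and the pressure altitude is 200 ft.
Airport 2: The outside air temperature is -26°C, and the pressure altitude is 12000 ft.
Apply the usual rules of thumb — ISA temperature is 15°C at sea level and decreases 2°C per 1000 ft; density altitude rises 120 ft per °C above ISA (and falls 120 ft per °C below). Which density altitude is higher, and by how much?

Airport 2 by 8392 ft

Airport 1: ISA temp = 14.6°C, deviation +11.4°C, DA = 200 + 120 × 11.4 = 1568 ft.
Airport 2: ISA temp = -9°C, deviation -17°C, DA = 12000 + 120 × (-17) = 9960 ft.
Airport 2 is higher by 9960 − 1568 = 8392 ft.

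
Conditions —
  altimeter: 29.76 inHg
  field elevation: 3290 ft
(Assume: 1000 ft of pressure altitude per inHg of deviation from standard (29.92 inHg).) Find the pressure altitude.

Pressure correction = (29.92 − 29.76) × 1000 = +160 ft.
Pressure altitude = 3290 + (+160) = 3450 ft.

3450 ft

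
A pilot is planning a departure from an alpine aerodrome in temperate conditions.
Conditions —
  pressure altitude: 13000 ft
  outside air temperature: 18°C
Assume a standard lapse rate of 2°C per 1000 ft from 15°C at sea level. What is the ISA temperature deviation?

ISA+29°C

ISA temperature at 13000 ft = 15 − 2 × (13000/1000) = -11°C.
Deviation = OAT − ISA = 18 − (-11) = +29°C.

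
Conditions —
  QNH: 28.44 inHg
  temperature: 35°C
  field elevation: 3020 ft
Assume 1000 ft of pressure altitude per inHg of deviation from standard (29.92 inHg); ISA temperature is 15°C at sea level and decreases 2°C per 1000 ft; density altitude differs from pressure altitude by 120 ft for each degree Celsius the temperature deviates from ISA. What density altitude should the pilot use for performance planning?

Pressure altitude = 3020 + (29.92 − 28.44) × 1000 = 3020 + (+1480) = 4500 ft.
ISA temperature at 4500 ft = 15 − 2 × (4500/1000) = 6°C.
ISA deviation = 35 − 6 = +29°C.
Density altitude = 4500 + 120 × (29) = 7980 ft.

7980 ft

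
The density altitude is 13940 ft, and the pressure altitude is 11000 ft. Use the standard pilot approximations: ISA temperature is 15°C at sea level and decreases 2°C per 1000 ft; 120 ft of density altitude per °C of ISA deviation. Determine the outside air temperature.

Density altitude − pressure altitude = 13940 − 11000 = +2940 ft.
At 120 ft/°C that is an ISA deviation of 2940/120 = +24.5°C.
ISA temperature at 11000 ft = 15 − 2 × (11000/1000) = -7°C.
OAT = ISA + deviation = -7 + (+24.5) = 17.5°C.

17.5°C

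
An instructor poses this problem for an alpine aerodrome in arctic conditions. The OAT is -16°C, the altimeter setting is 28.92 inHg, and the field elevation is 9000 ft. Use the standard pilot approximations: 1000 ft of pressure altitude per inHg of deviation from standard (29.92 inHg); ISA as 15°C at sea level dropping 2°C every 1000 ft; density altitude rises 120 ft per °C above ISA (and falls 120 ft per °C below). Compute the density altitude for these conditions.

Pressure altitude = 9000 + (29.92 − 28.92) × 1000 = 9000 + (+1000) = 10000 ft.
ISA temperature at 10000 ft = 15 − 2 × (10000/1000) = -5°C.
ISA deviation = -16 − (-5) = -11°C.
Density altitude = 10000 + 120 × (-11) = 8680 ft.

8680 ft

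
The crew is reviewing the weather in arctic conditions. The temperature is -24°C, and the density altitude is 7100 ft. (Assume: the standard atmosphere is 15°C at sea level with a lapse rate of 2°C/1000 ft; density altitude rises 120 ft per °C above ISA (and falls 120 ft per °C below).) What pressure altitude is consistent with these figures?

DA = PA + 120 × (OAT − (15 − 2·PA/1000)) = PA + 120·OAT − 1800 + 0.24·PA = 1.24·PA + 120·OAT − 1800.
So 1.24·PA = 7100 − 120 × (-24) + 1800 = 11780.
PA = 11780 / 1.24 = 9500 ft.

9500 ft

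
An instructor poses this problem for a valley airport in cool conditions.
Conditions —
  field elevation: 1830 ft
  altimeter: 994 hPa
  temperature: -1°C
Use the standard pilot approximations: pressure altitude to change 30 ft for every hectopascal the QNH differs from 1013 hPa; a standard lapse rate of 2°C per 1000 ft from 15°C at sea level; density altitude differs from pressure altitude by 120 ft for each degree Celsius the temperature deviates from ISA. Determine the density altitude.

Pressure altitude = 1830 + (1013 − 994) × 30 = 1830 + (+570) = 2400 ft.
ISA temperature at 2400 ft = 15 − 2 × (2400/1000) = 10.2°C.
ISA deviation = -1 − 10.2 = -11.2°C.
Density altitude = 2400 + 120 × (-11.2) = 1056 ft.

1056 ft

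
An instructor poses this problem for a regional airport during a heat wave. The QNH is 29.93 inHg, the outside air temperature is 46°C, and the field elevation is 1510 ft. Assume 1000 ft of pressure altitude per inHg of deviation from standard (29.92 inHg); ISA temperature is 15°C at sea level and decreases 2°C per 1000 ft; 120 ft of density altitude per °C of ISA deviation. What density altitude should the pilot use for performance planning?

5580 ft

Pressure altitude = 1510 + (29.92 − 29.93) × 1000 = 1510 + (-10) = 1500 ft.
ISA temperature at 1500 ft = 15 − 2 × (1500/1000) = 12°C.
ISA deviation = 46 − 12 = +34°C.
Density altitude = 1500 + 120 × (34) = 5580 ft.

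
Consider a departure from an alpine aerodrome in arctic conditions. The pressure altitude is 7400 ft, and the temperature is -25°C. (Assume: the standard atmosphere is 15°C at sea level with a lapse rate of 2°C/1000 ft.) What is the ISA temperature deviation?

ISA temperature at 7400 ft = 15 − 2 × (7400/1000) = 0.2°C.
Deviation = OAT − ISA = -25 − 0.2 = -25.2°C.

ISA-25.2°C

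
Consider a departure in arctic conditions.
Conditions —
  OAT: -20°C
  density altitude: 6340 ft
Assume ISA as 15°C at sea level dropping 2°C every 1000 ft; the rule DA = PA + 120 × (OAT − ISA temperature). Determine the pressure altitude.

DA = PA + 120 × (OAT − (15 − 2·PA/1000)) = PA + 120·OAT − 1800 + 0.24·PA = 1.24·PA + 120·OAT − 1800.
So 1.24·PA = 6340 − 120 × (-20) + 1800 = 10540.
PA = 10540 / 1.24 = 8500 ft.

8500 ft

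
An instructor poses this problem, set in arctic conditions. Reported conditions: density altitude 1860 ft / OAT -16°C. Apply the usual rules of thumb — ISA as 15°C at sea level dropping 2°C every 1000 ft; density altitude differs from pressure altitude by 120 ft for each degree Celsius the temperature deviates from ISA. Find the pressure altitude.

4500 ft

DA = PA + 120 × (OAT − (15 − 2·PA/1000)) = PA + 120·OAT − 1800 + 0.24·PA = 1.24·PA + 120·OAT − 1800.
So 1.24·PA = 1860 − 120 × (-16) + 1800 = 5580.
PA = 5580 / 1.24 = 4500 ft.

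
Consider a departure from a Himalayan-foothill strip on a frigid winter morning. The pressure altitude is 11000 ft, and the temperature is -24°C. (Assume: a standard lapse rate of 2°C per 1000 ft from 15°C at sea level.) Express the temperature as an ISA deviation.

ISA-17°C

ISA temperature at 11000 ft = 15 − 2 × (11000/1000) = -7°C.
Deviation = OAT − ISA = -24 − (-7) = -17°C.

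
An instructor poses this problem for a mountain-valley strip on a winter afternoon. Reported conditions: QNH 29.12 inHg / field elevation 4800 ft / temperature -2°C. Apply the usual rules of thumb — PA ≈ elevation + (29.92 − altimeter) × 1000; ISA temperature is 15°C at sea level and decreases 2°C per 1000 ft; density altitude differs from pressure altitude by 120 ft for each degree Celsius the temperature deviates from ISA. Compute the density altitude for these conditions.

Pressure altitude = 4800 + (29.92 − 29.12) × 1000 = 4800 + (+800) = 5600 ft.
ISA temperature at 5600 ft = 15 − 2 × (5600/1000) = 3.8°C.
ISA deviation = -2 − 3.8 = -5.8°C.
Density altitude = 5600 + 120 × (-5.8) = 4904 ft.

4904 ft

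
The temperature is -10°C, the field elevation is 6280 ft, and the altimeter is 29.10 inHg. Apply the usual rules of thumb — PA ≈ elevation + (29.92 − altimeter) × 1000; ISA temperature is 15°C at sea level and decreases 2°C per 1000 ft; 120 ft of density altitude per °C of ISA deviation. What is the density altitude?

5804 ft

Pressure altitude = 6280 + (29.92 − 29.10) × 1000 = 6280 + (+820) = 7100 ft.
ISA temperature at 7100 ft = 15 − 2 × (7100/1000) = 0.8°C.
ISA deviation = -10 − 0.8 = -10.8°C.
Density altitude = 7100 + 120 × (-10.8) = 5804 ft.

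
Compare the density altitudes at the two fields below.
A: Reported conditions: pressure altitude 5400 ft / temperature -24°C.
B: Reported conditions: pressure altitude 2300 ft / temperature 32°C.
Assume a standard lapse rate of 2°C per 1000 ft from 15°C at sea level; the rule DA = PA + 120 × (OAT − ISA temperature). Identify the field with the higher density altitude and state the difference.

A: ISA temp = 4.2°C, deviation -28.2°C, DA = 5400 + 120 × (-28.2) = 2016 ft.
B: ISA temp = 10.4°C, deviation +21.6°C, DA = 2300 + 120 × 21.6 = 4892 ft.
B is higher by 4892 − 2016 = 2876 ft.

B by 2876 ft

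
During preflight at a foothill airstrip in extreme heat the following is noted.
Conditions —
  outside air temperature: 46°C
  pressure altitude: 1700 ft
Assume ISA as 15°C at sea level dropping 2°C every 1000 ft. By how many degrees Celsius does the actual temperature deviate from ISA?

ISA temperature at 1700 ft = 15 − 2 × (1700/1000) = 11.6°C.
Deviation = OAT − ISA = 46 − 11.6 = +34.4°C.

ISA+34.4°C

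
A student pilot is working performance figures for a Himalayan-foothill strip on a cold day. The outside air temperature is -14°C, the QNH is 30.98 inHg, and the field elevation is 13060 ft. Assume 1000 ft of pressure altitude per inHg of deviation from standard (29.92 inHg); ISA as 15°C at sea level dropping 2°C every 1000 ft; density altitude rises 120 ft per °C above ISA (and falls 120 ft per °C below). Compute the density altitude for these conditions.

11400 ft

Pressure altitude = 13060 + (29.92 − 30.98) × 1000 = 13060 + (-1060) = 12000 ft.
ISA temperature at 12000 ft = 15 − 2 × (12000/1000) = -9°C.
ISA deviation = -14 − (-9) = -5°C.
Density altitude = 12000 + 120 × (-5) = 11400 ft.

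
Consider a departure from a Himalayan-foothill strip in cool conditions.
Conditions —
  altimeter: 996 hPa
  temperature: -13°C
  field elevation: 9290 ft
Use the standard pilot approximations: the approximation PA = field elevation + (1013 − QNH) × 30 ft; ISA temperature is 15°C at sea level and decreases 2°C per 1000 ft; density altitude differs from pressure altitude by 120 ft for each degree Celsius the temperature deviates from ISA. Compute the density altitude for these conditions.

Pressure altitude = 9290 + (1013 − 996) × 30 = 9290 + (+510) = 9800 ft.
ISA temperature at 9800 ft = 15 − 2 × (9800/1000) = -4.6°C.
ISA deviation = -13 − (-4.6) = -8.4°C.
Density altitude = 9800 + 120 × (-8.4) = 8792 ft.

8792 ft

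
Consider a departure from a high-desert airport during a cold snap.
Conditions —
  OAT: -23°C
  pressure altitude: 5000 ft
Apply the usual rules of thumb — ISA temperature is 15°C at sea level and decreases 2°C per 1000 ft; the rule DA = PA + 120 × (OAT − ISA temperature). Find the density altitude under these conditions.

ISA temperature at 5000 ft = 15 − 2 × (5000/1000) = 5°C.
ISA deviation = -23 − 5 = -28°C.
Density altitude = 5000 + 120 × (-28) = 5000 + (-3360) = 1640 ft.

1640 ft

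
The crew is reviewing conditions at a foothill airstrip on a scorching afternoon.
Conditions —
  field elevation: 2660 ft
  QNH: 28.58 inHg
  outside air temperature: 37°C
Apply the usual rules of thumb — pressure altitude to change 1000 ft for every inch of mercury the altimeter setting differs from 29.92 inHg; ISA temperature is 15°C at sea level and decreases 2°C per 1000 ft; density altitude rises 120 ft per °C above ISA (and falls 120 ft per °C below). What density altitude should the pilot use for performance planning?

Pressure altitude = 2660 + (29.92 − 28.58) × 1000 = 2660 + (+1340) = 4000 ft.
ISA temperature at 4000 ft = 15 − 2 × (4000/1000) = 7°C.
ISA deviation = 37 − 7 = +30°C.
Density altitude = 4000 + 120 × (30) = 7600 ft.

7600 ft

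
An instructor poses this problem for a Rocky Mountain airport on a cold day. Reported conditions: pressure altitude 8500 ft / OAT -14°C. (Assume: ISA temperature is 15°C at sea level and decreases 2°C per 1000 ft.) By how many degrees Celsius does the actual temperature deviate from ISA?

ISA-12°C

ISA temperature at 8500 ft = 15 − 2 × (8500/1000) = -2°C.
Deviation = OAT − ISA = -14 − (-2) = -12°C.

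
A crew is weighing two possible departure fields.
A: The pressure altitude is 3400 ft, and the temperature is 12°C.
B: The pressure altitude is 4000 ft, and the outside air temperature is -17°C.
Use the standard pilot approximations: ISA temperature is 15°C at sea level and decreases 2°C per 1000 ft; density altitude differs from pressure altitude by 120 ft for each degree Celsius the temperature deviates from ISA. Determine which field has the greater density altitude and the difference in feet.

A: ISA temp = 8.2°C, deviation +3.8°C, DA = 3400 + 120 × 3.8 = 3856 ft.
B: ISA temp = 7°C, deviation -24°C, DA = 4000 + 120 × (-24) = 1120 ft.
A is higher by 3856 − 1120 = 2736 ft.

A by 2736 ft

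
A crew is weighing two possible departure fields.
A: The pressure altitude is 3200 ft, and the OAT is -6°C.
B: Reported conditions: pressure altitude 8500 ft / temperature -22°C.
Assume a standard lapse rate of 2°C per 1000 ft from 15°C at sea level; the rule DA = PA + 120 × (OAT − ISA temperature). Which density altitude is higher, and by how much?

A: ISA temp = 8.6°C, deviation -14.6°C, DA = 3200 + 120 × (-14.6) = 1448 ft.
B: ISA temp = -2°C, deviation -20°C, DA = 8500 + 120 × (-20) = 6100 ft.
B is higher by 6100 − 1448 = 4652 ft.

B by 4652 ft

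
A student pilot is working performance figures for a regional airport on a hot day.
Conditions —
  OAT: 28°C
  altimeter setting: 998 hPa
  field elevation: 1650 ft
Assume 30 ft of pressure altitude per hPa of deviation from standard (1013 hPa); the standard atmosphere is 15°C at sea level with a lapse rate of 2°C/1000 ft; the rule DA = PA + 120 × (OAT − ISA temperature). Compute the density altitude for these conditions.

Pressure altitude = 1650 + (1013 − 998) × 30 = 1650 + (+450) = 2100 ft.
ISA temperature at 2100 ft = 15 − 2 × (2100/1000) = 10.8°C.
ISA deviation = 28 − 10.8 = +17.2°C.
Density altitude = 2100 + 120 × (17.2) = 4164 ft.

4164 ft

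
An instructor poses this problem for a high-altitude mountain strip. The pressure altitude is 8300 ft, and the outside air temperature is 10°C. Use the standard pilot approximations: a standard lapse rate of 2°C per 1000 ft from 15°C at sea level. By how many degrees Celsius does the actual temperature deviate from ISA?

ISA+11.6°C

ISA temperature at 8300 ft = 15 − 2 × (8300/1000) = -1.6°C.
Deviation = OAT − ISA = 10 − (-1.6) = +11.6°C.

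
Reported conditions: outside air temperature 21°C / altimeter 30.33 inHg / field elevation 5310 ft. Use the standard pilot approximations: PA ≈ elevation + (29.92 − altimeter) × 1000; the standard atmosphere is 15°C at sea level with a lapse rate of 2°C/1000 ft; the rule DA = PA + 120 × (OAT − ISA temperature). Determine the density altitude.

Pressure altitude = 5310 + (29.92 − 30.33) × 1000 = 5310 + (-410) = 4900 ft.
ISA temperature at 4900 ft = 15 − 2 × (4900/1000) = 5.2°C.
ISA deviation = 21 − 5.2 = +15.8°C.
Density altitude = 4900 + 120 × (15.8) = 6796 ft.

6796 ft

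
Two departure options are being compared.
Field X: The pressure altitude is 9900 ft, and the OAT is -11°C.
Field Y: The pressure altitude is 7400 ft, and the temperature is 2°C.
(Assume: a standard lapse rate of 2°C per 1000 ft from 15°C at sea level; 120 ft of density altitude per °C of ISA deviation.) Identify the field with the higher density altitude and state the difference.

Field X: ISA temp = -4.8°C, deviation -6.2°C, DA = 9900 + 120 × (-6.2) = 9156 ft.
Field Y: ISA temp = 0.2°C, deviation +1.8°C, DA = 7400 + 120 × 1.8 = 7616 ft.
Field X is higher by 9156 − 7616 = 1540 ft.

Field X by 1540 ft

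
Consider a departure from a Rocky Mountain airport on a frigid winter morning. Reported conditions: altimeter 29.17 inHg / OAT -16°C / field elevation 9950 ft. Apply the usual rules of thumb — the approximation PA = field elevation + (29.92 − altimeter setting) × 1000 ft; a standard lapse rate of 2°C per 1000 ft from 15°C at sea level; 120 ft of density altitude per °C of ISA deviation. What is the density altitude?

9548 ft

Pressure altitude = 9950 + (29.92 − 29.17) × 1000 = 9950 + (+750) = 10700 ft.
ISA temperature at 10700 ft = 15 − 2 × (10700/1000) = -6.4°C.
ISA deviation = -16 − (-6.4) = -9.6°C.
Density altitude = 10700 + 120 × (-9.6) = 9548 ft.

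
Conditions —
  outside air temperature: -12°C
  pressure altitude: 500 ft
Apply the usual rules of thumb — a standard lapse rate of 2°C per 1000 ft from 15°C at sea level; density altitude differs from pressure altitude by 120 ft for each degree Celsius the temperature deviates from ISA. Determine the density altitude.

ISA temperature at 500 ft = 15 − 2 × (500/1000) = 14°C.
ISA deviation = -12 − 14 = -26°C.
Density altitude = 500 + 120 × (-26) = 500 + (-3120) = -2620 ft.

-2620 ft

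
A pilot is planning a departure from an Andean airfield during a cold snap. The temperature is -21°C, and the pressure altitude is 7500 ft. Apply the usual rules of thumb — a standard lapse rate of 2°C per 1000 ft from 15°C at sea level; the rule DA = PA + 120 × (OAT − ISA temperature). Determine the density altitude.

ISA temperature at 7500 ft = 15 − 2 × (7500/1000) = 0°C.
ISA deviation = -21 − 0 = -21°C.
Density altitude = 7500 + 120 × (-21) = 7500 + (-2520) = 4980 ft.

4980 ft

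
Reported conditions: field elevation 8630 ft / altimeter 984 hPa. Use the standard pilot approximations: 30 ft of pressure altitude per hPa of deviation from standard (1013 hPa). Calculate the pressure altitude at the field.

Pressure correction = (1013 − 984) × 30 = +870 ft.
Pressure altitude = 8630 + (+870) = 9500 ft.

9500 ft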